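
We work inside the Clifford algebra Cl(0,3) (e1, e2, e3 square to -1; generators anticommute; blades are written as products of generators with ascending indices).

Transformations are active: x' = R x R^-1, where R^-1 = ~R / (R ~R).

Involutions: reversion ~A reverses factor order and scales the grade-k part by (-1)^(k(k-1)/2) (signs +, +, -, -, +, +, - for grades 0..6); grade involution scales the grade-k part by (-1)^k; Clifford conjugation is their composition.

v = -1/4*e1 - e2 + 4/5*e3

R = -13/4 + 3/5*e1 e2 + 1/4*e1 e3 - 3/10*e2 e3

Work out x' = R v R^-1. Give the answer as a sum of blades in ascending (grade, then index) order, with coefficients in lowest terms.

~R = -13/4 - 3/5*e1 e2 - 1/4*e1 e3 + 3/10*e2 e3, and R ~R = 443/40, so R^-1 = ~R / (443/40).
R v = 97/80*e1 + 167/50*e2 - 189/80*e3 + 161/200*e1 e2 e3
Answer: -11191/22150*e1 - 883/886*e2 + 29849/44300*e3


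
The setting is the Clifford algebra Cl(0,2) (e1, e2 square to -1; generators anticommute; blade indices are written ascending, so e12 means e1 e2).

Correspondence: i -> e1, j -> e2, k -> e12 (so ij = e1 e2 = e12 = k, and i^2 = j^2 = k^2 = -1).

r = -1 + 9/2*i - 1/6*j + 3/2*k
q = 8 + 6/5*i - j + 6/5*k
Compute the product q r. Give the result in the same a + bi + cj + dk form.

In blades: q = 8 + 6/5*e1 - e2 + 6/5*e12, r = -1 + 9/2*e1 - 1/6*e2 + 3/2*e12.
Distribute q over r term by term (generator squares from the signature, products reordered to ascending indices): (8)*r = -8 + 36*e1 - 4/3*e2 + 12*e12; (6/5*e1)*r = -27/5 - 6/5*e1 - 9/5*e2 - 1/5*e12; (-e2)*r = -1/6 - 3/2*e1 + e2 + 9/2*e12; (6/5*e12)*r = -9/5 + 1/5*e1 + 27/5*e2 - 6/5*e12.
Sum: -461/30 + 67/2*e1 + 49/15*e2 + 151/10*e12; translating back through the correspondence:
Answer: -461/30 + 67/2*i + 49/15*j + 151/10*k


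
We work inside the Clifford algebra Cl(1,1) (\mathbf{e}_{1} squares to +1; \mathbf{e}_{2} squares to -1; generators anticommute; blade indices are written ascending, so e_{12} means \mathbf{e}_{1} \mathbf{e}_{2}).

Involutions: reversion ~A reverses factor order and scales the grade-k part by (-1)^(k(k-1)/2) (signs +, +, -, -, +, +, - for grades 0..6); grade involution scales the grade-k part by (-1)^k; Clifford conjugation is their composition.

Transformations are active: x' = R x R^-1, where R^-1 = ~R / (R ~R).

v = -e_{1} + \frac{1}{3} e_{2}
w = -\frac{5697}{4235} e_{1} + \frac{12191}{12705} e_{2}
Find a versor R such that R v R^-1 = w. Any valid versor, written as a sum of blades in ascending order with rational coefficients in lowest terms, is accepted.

The midline construction: v and w both square to \frac{8}{9}, so reflecting in their sum -\frac{9932}{4235} e_{1} + \frac{16426}{12705} e_{2} exchanges them.
Answer: -\frac{9932}{4235} e_{1} + \frac{16426}{12705} e_{2}


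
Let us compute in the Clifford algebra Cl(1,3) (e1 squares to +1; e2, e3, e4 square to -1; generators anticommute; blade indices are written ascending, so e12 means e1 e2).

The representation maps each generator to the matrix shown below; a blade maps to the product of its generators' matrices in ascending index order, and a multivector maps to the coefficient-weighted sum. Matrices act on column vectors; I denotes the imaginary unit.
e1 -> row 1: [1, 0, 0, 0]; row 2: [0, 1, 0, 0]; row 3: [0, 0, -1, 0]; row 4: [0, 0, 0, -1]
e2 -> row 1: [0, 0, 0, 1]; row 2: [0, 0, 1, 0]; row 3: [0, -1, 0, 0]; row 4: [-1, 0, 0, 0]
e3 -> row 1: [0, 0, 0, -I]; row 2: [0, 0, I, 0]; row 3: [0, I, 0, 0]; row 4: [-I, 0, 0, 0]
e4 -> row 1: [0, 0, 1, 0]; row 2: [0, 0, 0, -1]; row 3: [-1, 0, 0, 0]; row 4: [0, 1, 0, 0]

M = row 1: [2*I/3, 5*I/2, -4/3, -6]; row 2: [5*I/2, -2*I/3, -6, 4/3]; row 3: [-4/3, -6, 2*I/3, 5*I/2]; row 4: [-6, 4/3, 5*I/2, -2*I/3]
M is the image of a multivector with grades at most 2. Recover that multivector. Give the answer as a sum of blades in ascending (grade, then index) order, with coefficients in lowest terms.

Method: the blade images are trace-orthogonal — tr(rho(e_A) rho(e_B)^-1) = 4 if A = B and 0 otherwise — and rho(e_A)^-1 = (e_A)^2 * rho(e_A) with (e_A)^2 = +1 or -1, so the coefficient of e_A in the preimage is (e_A)^2 * tr(M rho(e_A))/4.
Nonzero projections over blades of grade <= 2: e12: (e12)^2 = +1, tr(M rho(e12)) = -24, coefficient -6; e14: (e14)^2 = +1, tr(M rho(e14)) = -16/3, coefficient -4/3; e23: (e23)^2 = -1, tr(M rho(e23)) = 8/3, coefficient -2/3; e34: (e34)^2 = -1, tr(M rho(e34)) = 10, coefficient -5/2. Every other blade of grade <= 2 projects to 0.
Answer: -6*e12 - 4/3*e14 - 2/3*e23 - 5/2*e34


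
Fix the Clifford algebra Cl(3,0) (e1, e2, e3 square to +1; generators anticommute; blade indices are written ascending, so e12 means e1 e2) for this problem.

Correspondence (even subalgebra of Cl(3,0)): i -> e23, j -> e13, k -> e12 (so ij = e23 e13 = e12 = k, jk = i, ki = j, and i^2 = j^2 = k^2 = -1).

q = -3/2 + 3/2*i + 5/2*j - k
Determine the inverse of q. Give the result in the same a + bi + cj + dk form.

In blades: q = -3/2 - e12 + 5/2*e13 + 3/2*e23.
With qbar = -3/2 + e12 - 5/2*e13 - 3/2*e23 (scalar fixed, mapped units negated), q qbar = 47/4 (the sum of squared coefficients), so q^-1 = qbar / (47/4) = -6/47 + 4/47*e12 - 10/47*e13 - 6/47*e23; translating back:
Answer: -6/47 - 6/47*i - 10/47*j + 4/47*k


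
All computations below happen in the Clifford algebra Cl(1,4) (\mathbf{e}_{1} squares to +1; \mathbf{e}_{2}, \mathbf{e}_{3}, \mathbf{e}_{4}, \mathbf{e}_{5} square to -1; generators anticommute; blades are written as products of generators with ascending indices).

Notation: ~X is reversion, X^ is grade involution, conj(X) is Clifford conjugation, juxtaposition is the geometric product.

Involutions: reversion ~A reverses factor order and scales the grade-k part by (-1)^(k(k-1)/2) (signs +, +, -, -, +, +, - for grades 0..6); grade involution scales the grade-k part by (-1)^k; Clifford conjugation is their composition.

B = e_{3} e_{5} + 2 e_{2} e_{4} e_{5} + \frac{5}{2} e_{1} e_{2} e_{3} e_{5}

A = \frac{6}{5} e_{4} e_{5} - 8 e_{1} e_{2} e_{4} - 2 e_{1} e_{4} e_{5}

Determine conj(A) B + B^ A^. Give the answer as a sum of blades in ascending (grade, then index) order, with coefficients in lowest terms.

first term: \frac{12}{5} e_{2} + 4 e_{1} e_{2} + 16 e_{1} e_{5} + \frac{6}{5} e_{3} e_{4} + 2 e_{1} e_{3} e_{4} + 5 e_{2} e_{3} e_{4} + 20 e_{3} e_{4} e_{5} + 3 e_{1} e_{2} e_{3} e_{4} + 8 e_{1} e_{2} e_{3} e_{4} e_{5}
second term: \frac{12}{5} e_{2} - 4 e_{1} e_{2} - 16 e_{1} e_{5} + \frac{6}{5} e_{3} e_{4} + 2 e_{1} e_{3} e_{4} - 5 e_{2} e_{3} e_{4} - 20 e_{3} e_{4} e_{5} + 3 e_{1} e_{2} e_{3} e_{4} - 8 e_{1} e_{2} e_{3} e_{4} e_{5}
Answer: \frac{24}{5} e_{2} + \frac{12}{5} e_{3} e_{4} + 4 e_{1} e_{3} e_{4} + 6 e_{1} e_{2} e_{3} e_{4}


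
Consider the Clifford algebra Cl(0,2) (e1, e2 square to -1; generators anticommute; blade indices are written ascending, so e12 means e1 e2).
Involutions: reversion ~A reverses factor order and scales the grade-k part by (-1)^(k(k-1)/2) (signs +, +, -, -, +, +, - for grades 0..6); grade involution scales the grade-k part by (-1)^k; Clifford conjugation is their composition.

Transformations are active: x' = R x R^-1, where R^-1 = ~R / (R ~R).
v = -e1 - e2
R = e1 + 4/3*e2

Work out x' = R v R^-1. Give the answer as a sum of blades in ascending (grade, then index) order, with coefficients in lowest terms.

~R = e1 + 4/3*e2, and R ~R = -25/9, so R^-1 = ~R / (-25/9).
R v = 7/3 + 1/3*e12
Answer: -17/25*e1 - 31/25*e2


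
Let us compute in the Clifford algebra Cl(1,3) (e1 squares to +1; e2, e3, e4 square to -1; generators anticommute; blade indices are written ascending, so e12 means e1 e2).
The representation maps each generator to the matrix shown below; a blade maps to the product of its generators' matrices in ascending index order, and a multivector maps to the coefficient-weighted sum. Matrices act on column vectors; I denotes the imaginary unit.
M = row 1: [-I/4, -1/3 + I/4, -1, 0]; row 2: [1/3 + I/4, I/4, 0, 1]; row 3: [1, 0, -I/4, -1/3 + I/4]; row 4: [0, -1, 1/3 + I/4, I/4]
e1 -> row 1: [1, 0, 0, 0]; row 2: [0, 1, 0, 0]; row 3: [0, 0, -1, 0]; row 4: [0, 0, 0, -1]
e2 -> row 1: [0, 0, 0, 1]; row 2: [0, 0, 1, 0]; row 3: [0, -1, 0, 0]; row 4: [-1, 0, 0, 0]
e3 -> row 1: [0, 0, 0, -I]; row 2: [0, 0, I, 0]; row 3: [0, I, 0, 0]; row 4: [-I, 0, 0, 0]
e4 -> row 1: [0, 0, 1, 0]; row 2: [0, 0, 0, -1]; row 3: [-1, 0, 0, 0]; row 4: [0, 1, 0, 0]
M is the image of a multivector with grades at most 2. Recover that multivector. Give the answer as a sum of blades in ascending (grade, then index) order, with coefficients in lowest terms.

Method: the blade images are trace-orthogonal — tr(rho(e_A) rho(e_B)^-1) = 4 if A = B and 0 otherwise — and rho(e_A)^-1 = (e_A)^2 * rho(e_A) with (e_A)^2 = +1 or -1, so the coefficient of e_A in the preimage is (e_A)^2 * tr(M rho(e_A))/4.
Nonzero projections over blades of grade <= 2: e4: (e4)^2 = -1, tr(M rho(e4)) = 4, coefficient -1; e23: (e23)^2 = -1, tr(M rho(e23)) = -1, coefficient 1/4; e24: (e24)^2 = -1, tr(M rho(e24)) = 4/3, coefficient -1/3; e34: (e34)^2 = -1, tr(M rho(e34)) = 1, coefficient -1/4. Every other blade of grade <= 2 projects to 0.
Answer: -e4 + 1/4*e23 - 1/3*e24 - 1/4*e34


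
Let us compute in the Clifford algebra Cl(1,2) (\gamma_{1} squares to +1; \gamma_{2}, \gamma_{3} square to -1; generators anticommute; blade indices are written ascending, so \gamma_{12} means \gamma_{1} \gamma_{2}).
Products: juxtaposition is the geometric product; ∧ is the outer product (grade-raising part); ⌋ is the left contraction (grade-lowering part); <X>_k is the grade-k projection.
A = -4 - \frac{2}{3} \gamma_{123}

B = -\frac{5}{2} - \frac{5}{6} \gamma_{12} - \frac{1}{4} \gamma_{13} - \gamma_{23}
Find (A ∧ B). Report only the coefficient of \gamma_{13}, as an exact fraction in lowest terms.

step 1: 10 + \frac{10}{3} \gamma_{12} + \gamma_{13} + 4 \gamma_{23} + \frac{5}{3} \gamma_{123}
Answer: 1


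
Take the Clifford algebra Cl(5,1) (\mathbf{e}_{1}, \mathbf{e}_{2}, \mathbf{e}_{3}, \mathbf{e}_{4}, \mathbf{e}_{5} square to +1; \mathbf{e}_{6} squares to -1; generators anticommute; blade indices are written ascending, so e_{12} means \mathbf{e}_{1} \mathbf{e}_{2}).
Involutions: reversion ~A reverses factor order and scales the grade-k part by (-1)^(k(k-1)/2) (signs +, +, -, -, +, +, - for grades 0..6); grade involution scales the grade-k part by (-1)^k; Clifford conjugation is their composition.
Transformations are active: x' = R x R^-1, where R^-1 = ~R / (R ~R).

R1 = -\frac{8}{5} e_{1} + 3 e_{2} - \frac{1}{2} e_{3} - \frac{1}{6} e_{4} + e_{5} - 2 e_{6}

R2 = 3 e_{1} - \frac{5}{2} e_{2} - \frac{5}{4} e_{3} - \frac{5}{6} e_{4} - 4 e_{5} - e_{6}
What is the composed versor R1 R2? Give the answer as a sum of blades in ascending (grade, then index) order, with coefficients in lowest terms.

Distribute over the terms of R1 (each basis-blade product reordered to ascending indices, repeated generators contracted through their squares):
(-\frac{8}{5} e_{1}) R2 = -\frac{24}{5} + 4 e_{12} + 2 e_{13} + \frac{4}{3} e_{14} + \frac{32}{5} e_{15} + \frac{8}{5} e_{16}
(3 e_{2}) R2 = -\frac{15}{2} - 9 e_{12} - \frac{15}{4} e_{23} - \frac{5}{2} e_{24} - 12 e_{25} - 3 e_{26}
(-\frac{1}{2} e_{3}) R2 = \frac{5}{8} + \frac{3}{2} e_{13} - \frac{5}{4} e_{23} + \frac{5}{12} e_{34} + 2 e_{35} + \frac{1}{2} e_{36}
(-\frac{1}{6} e_{4}) R2 = \frac{5}{36} + \frac{1}{2} e_{14} - \frac{5}{12} e_{24} - \frac{5}{24} e_{34} + \frac{2}{3} e_{45} + \frac{1}{6} e_{46}
(e_{5}) R2 = -4 - 3 e_{15} + \frac{5}{2} e_{25} + \frac{5}{4} e_{35} + \frac{5}{6} e_{45} - e_{56}
(-2 e_{6}) R2 = -2 + 6 e_{16} - 5 e_{26} - \frac{5}{2} e_{36} - \frac{5}{3} e_{46} - 8 e_{56}
Summing the partial products and collecting blades:
Answer: -\frac{6313}{360} - 5 e_{12} + \frac{7}{2} e_{13} + \frac{11}{6} e_{14} + \frac{17}{5} e_{15} + \frac{38}{5} e_{16} - 5 e_{23} - \frac{35}{12} e_{24} - \frac{19}{2} e_{25} - 8 e_{26} + \frac{5}{24} e_{34} + \frac{13}{4} e_{35} - 2 e_{36} + \frac{3}{2} e_{45} - \frac{3}{2} e_{46} - 9 e_{56}


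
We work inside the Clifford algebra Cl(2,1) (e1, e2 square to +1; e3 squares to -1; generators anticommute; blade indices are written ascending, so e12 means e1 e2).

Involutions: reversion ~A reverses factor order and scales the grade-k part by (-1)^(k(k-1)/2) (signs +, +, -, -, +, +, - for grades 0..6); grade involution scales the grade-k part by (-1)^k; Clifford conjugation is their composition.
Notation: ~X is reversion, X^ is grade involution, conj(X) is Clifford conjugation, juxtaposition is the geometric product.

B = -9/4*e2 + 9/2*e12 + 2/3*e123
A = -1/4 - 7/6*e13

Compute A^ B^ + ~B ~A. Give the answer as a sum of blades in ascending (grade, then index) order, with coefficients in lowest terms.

first term: -193/144*e2 - 9/8*e12 - 21/4*e23 + 67/24*e123
second term: 193/144*e2 + 9/8*e12 + 21/4*e23 + 67/24*e123
Answer: 67/12*e123


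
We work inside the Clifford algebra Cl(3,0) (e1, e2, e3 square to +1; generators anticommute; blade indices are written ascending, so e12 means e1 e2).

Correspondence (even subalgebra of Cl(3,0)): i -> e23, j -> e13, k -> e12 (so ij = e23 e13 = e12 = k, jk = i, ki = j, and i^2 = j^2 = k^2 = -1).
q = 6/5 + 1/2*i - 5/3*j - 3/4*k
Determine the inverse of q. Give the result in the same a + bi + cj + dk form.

In blades: q = 6/5 - 3/4*e12 - 5/3*e13 + 1/2*e23.
With qbar = 6/5 + 3/4*e12 + 5/3*e13 - 1/2*e23 (scalar fixed, mapped units negated), q qbar = 18109/3600 (the sum of squared coefficients), so q^-1 = qbar / (18109/3600) = 4320/18109 + 2700/18109*e12 + 6000/18109*e13 - 1800/18109*e23; translating back:
Answer: 4320/18109 - 1800/18109*i + 6000/18109*j + 2700/18109*k


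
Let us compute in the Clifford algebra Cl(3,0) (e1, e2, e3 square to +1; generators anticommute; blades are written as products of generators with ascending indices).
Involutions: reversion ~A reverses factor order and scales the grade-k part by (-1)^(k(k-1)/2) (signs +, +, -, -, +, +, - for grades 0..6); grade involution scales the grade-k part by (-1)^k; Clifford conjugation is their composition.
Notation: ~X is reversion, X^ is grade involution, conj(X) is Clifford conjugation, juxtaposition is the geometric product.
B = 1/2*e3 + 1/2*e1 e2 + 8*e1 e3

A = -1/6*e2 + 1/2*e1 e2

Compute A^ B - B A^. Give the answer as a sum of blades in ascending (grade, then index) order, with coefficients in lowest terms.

first term: -1/4 - 1/12*e1 - 47/12*e2 e3 - 13/12*e1 e2 e3
second term: -1/4 + 1/12*e1 + 47/12*e2 e3 - 13/12*e1 e2 e3
Answer: -1/6*e1 - 47/6*e2 e3


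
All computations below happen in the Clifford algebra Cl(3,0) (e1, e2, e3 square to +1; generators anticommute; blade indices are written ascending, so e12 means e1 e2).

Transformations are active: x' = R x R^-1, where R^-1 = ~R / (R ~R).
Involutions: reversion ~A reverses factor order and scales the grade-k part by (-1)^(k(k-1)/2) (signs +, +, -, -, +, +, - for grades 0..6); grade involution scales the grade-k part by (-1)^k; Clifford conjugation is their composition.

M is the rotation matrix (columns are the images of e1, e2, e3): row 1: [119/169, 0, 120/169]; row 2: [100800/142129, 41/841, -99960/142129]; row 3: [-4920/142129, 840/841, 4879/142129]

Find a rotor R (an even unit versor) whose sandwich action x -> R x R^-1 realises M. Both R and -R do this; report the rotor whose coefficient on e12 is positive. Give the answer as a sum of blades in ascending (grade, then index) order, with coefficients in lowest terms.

Method: write R = a + b12*e12 + b13*e13 + b23*e23 with a^2 + b12^2 + b13^2 + b23^2 = 1 (so R^-1 = ~R). Expanding the columns R e_j ~R gives tr M = 4a^2 - 1 and, from the antisymmetric part, M21 - M12 = -4a*b12, M13 - M31 = 4a*b13, M32 - M23 = -4a*b23.
Here tr M = 111887/142129, so a^2 = (1 + tr M)/4 = 63504/142129 and a = ±252/377. Taking a = 252/377: M21 - M12 = 100800/142129, M13 - M31 = 105840/142129, M32 - M23 = 241920/142129, giving b12 = -100/377, b13 = 105/377, b23 = -240/377, i.e. R = 252/377 - 100/377*e12 + 105/377*e13 - 240/377*e23.
Its e12 coefficient is negative, so report the other preimage -R.
Answer: -252/377 + 100/377*e12 - 105/377*e13 + 240/377*e23. Uniqueness: Spin(3) -> SO(3) maps R and -R to the same rotation of trace 111887/142129; fixing the sign of the e12 coefficient removes the ambiguity.


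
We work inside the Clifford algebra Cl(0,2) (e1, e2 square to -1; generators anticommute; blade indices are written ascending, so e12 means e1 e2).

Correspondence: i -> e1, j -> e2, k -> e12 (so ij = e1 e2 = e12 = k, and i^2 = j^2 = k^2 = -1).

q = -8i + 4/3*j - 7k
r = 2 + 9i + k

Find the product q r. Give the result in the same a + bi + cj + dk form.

In blades: q = -8*e1 + 4/3*e2 - 7*e12, r = 2 + 9*e1 + e12.
Distribute q over r term by term (generator squares from the signature, products reordered to ascending indices): (-8*e1)*r = 72 - 16*e1 + 8*e2; (4/3*e2)*r = 4/3*e1 + 8/3*e2 - 12*e12; (-7*e12)*r = 7 - 63*e2 - 14*e12.
Sum: 79 - 44/3*e1 - 157/3*e2 - 26*e12; translating back through the correspondence:
Answer: 79 - 44/3*i - 157/3*j - 26k


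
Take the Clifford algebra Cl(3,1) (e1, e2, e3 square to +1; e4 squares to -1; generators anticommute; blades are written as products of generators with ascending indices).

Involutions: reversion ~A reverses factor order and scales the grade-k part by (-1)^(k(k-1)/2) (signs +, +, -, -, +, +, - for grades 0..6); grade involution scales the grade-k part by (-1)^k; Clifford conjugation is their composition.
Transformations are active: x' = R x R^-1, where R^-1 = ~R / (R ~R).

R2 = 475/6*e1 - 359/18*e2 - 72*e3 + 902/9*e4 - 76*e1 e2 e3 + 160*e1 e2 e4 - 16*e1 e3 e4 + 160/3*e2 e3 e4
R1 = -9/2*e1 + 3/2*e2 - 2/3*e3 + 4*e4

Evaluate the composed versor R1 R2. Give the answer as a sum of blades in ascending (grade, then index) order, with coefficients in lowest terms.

Distribute over the terms of R1 (each basis-blade product reordered to ascending indices, repeated generators contracted through their squares):
(-9/2*e1) R2 = -1425/4 + 359/4*e1 e2 + 324*e1 e3 - 451*e1 e4 + 342*e2 e3 - 720*e2 e4 + 72*e3 e4 - 240*e1 e2 e3 e4
(3/2*e2) R2 = -359/12 - 475/4*e1 e2 + 114*e1 e3 - 240*e1 e4 - 108*e2 e3 + 451/3*e2 e4 + 80*e3 e4 + 24*e1 e2 e3 e4
(-2/3*e3) R2 = 48 + 152/3*e1 e2 + 475/9*e1 e3 - 32/3*e1 e4 - 359/27*e2 e3 + 320/9*e2 e4 - 1804/27*e3 e4 - 320/3*e1 e2 e3 e4
(4*e4) R2 = -3608/9 - 640*e1 e2 + 64*e1 e3 - 950/3*e1 e4 - 640/3*e2 e3 + 718/9*e2 e4 + 288*e3 e4 + 304*e1 e2 e3 e4
Summing the partial products and collecting blades:
Answer: -13303/18 - 1855/3*e1 e2 + 4993/9*e1 e3 - 3055/3*e1 e4 + 199/27*e2 e3 - 1363/3*e2 e4 + 10076/27*e3 e4 - 56/3*e1 e2 e3 e4


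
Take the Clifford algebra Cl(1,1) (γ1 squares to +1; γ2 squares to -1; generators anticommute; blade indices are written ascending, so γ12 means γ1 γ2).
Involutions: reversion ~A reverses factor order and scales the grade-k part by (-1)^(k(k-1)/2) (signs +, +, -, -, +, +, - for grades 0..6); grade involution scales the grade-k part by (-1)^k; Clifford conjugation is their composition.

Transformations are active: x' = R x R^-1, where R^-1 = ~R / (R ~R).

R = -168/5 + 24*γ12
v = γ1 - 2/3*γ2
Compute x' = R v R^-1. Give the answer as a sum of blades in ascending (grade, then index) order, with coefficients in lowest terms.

~R = -168/5 - 24*γ12, and R ~R = 13824/25, so R^-1 = ~R / (13824/25).
R v = -88/5*γ1 - 8/5*γ2
Answer: 41/36*γ1 + 31/36*γ2


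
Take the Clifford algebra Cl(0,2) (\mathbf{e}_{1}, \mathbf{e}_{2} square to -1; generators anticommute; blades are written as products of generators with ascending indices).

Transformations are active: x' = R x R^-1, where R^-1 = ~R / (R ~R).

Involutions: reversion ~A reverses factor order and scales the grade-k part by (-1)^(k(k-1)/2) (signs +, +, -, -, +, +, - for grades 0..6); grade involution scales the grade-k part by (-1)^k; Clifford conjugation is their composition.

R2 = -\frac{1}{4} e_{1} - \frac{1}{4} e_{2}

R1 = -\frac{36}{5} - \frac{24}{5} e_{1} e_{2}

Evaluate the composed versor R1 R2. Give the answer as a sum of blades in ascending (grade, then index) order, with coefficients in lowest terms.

Distribute over the terms of R1 (each basis-blade product reordered to ascending indices, repeated generators contracted through their squares):
(-\frac{36}{5}) R2 = \frac{9}{5} e_{1} + \frac{9}{5} e_{2}
(-\frac{24}{5} e_{1} e_{2}) R2 = -\frac{6}{5} e_{1} + \frac{6}{5} e_{2}
Summing the partial products and collecting blades:
Answer: \frac{3}{5} e_{1} + 3 e_{2}


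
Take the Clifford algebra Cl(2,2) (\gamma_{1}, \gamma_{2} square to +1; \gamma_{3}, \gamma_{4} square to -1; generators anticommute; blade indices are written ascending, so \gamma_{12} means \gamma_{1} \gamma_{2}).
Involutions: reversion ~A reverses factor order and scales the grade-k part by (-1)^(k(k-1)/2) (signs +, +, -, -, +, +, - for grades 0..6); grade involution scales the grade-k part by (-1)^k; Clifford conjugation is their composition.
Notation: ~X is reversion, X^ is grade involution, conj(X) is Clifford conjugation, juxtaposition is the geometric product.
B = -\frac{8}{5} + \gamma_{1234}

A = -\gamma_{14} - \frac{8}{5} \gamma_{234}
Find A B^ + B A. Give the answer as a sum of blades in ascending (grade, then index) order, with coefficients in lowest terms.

first term: -\frac{8}{5} \gamma_{1} + \frac{8}{5} \gamma_{14} - \gamma_{23} + \frac{64}{25} \gamma_{234}
second term: \frac{8}{5} \gamma_{1} + \frac{8}{5} \gamma_{14} - \gamma_{23} + \frac{64}{25} \gamma_{234}
Answer: \frac{16}{5} \gamma_{14} - 2 \gamma_{23} + \frac{128}{25} \gamma_{234}


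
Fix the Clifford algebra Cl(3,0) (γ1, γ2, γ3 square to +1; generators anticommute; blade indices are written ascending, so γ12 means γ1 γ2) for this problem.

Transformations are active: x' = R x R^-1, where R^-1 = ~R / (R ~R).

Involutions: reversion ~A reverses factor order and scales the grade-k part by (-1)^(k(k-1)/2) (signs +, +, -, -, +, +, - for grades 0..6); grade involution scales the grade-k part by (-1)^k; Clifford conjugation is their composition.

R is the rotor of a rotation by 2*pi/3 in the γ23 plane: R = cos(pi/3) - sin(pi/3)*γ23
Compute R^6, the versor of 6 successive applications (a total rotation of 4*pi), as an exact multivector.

Rotor phase runs at HALF the rotation angle; powers of one rotor simply add phase, so after 6 steps in γ23 the phase is 6*pi/3 = 2*pi and R^6 = cos(2*pi) - sin(2*pi)*γ23.
cos(2*pi) = 1 and sin(2*pi) = 0, so R^6 = 1. The total rotation 4*pi is 2 full turns, so every vector returns to itself, yet the rotor is +1, back on the identity sheet (an even number of 2*pi turns).
Answer: 1


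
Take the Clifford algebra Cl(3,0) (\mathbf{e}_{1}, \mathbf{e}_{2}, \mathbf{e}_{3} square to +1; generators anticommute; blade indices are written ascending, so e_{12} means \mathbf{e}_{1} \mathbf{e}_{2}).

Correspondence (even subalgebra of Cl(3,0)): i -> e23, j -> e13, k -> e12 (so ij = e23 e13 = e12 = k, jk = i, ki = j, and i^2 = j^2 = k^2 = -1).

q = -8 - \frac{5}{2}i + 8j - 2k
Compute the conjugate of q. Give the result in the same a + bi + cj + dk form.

In blades: q = -8 - 2 e_{12} + 8 e_{13} - \frac{5}{2} e_{23}.
Quaternion conjugation is reversion on the even subalgebra: the scalar is fixed and every grade-2 blade flips sign, giving -8 + 2 e_{12} - 8 e_{13} + \frac{5}{2} e_{23}; translating back:
Answer: -8 + \frac{5}{2}i - 8j + 2k


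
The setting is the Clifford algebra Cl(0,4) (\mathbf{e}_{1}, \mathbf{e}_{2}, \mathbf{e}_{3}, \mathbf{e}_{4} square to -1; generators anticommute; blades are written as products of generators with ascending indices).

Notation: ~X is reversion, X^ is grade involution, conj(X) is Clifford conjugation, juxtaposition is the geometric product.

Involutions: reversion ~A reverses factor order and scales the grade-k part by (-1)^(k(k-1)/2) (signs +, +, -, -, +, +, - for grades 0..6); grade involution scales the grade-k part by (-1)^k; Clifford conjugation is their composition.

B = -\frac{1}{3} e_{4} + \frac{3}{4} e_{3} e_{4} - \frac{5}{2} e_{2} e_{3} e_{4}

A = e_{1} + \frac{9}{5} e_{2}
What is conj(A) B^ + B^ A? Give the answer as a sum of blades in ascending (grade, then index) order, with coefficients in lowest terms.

first term: -\frac{1}{3} e_{1} e_{4} - \frac{3}{5} e_{2} e_{4} + \frac{9}{2} e_{3} e_{4} - \frac{3}{4} e_{1} e_{3} e_{4} - \frac{27}{20} e_{2} e_{3} e_{4} - \frac{5}{2} e_{1} e_{2} e_{3} e_{4}
second term: -\frac{1}{3} e_{1} e_{4} - \frac{3}{5} e_{2} e_{4} - \frac{9}{2} e_{3} e_{4} + \frac{3}{4} e_{1} e_{3} e_{4} + \frac{27}{20} e_{2} e_{3} e_{4} - \frac{5}{2} e_{1} e_{2} e_{3} e_{4}
Answer: -\frac{2}{3} e_{1} e_{4} - \frac{6}{5} e_{2} e_{4} - 5 e_{1} e_{2} e_{3} e_{4}


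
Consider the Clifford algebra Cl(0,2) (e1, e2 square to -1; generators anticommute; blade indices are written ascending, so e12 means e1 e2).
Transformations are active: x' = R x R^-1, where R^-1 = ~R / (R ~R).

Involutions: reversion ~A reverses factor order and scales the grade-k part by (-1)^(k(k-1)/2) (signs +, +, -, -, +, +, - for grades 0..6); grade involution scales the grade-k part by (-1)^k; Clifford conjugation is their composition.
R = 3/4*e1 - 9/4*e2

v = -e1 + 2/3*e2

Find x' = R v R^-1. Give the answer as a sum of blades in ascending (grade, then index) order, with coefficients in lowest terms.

~R = 3/4*e1 - 9/4*e2, and R ~R = -45/8, so R^-1 = ~R / (-45/8).
R v = 9/4 - 7/4*e12
Answer: 2/5*e1 + 17/15*e2


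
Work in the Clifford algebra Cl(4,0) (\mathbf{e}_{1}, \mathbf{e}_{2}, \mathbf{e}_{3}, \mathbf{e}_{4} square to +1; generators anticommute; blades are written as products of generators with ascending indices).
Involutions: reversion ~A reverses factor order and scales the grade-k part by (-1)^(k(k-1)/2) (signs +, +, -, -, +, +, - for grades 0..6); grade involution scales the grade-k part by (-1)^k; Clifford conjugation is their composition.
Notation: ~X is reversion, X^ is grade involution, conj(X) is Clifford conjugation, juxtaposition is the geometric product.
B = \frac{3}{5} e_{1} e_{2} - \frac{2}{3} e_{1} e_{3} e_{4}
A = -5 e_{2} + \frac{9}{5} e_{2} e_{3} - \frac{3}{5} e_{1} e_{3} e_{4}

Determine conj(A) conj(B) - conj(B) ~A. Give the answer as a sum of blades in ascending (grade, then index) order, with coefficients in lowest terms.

first term: -\frac{2}{5} + 3 e_{1} - \frac{27}{25} e_{1} e_{3} + \frac{6}{5} e_{1} e_{2} e_{4} + \frac{9}{25} e_{2} e_{3} e_{4} + \frac{10}{3} e_{1} e_{2} e_{3} e_{4}
second term: \frac{2}{5} + 3 e_{1} + \frac{27}{25} e_{1} e_{3} - \frac{6}{5} e_{1} e_{2} e_{4} + \frac{9}{25} e_{2} e_{3} e_{4} + \frac{10}{3} e_{1} e_{2} e_{3} e_{4}
Answer: -\frac{4}{5} - \frac{54}{25} e_{1} e_{3} + \frac{12}{5} e_{1} e_{2} e_{4}


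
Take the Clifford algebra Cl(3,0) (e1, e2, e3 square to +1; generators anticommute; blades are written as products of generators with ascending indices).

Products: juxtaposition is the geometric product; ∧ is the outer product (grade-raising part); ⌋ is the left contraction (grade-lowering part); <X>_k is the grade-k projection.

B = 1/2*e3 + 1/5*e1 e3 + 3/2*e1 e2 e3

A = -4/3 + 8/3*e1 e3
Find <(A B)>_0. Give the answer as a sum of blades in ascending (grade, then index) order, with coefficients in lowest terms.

step 1: -8/15 + 4/3*e1 + 4*e2 - 2/3*e3 - 4/15*e1 e3 - 2*e1 e2 e3
step 2: -8/15
Answer: -8/15


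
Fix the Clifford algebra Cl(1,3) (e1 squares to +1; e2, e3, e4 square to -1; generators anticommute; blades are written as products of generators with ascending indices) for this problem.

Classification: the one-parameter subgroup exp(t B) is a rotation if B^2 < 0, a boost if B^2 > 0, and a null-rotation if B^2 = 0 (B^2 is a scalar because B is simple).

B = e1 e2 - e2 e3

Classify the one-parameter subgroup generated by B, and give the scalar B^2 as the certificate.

B^2 term by term: the squares give (1)^2*(e1 e2)^2 + (-1)^2*(e2 e3)^2 = 1*(+1) + 1*(-1) = 0 (each basis 2-blade squares to minus the product of its generators' squares); cross terms between blades sharing an index anticommute and cancel. So B^2 = 0.
Answer: null-rotation, certificate B^2 = 0. Note: conjugating B changes its blade decomposition but never the scalar B^2 = 0, whose sign settles the classification.


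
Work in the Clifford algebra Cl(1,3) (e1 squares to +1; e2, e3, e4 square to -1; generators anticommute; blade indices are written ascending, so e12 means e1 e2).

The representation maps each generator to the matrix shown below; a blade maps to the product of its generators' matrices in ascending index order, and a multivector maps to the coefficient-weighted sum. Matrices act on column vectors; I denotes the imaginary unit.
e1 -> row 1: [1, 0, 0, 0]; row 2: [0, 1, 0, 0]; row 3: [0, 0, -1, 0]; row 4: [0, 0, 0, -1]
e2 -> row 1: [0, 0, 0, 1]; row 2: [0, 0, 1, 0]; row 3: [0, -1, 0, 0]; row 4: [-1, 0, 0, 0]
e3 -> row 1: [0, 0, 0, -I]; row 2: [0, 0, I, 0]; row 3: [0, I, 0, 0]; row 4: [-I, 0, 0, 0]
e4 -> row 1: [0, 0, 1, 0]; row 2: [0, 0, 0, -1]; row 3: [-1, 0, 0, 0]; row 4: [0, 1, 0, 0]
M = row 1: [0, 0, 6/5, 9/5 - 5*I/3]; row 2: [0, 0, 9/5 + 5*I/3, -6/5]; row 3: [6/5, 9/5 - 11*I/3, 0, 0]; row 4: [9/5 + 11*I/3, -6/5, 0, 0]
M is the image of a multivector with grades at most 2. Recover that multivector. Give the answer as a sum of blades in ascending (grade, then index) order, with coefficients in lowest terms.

Method: the blade images are trace-orthogonal — tr(rho(e_A) rho(e_B)^-1) = 4 if A = B and 0 otherwise — and rho(e_A)^-1 = (e_A)^2 * rho(e_A) with (e_A)^2 = +1 or -1, so the coefficient of e_A in the preimage is (e_A)^2 * tr(M rho(e_A))/4.
Nonzero projections over blades of grade <= 2: e3: (e3)^2 = -1, tr(M rho(e3)) = 4, coefficient -1; e12: (e12)^2 = +1, tr(M rho(e12)) = 36/5, coefficient 9/5; e13: (e13)^2 = +1, tr(M rho(e13)) = 32/3, coefficient 8/3; e14: (e14)^2 = +1, tr(M rho(e14)) = 24/5, coefficient 6/5. Every other blade of grade <= 2 projects to 0.
Answer: -e3 + 9/5*e12 + 8/3*e13 + 6/5*e14


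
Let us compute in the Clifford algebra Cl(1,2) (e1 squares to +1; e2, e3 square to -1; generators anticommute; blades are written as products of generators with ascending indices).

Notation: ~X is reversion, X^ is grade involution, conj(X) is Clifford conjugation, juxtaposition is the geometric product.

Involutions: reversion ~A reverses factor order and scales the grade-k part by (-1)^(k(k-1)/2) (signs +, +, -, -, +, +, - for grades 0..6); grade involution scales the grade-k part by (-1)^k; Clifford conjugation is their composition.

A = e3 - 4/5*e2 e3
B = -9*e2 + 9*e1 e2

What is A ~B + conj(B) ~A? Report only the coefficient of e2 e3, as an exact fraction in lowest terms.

first term: 36/5*e3 + 36/5*e1 e3 + 9*e2 e3 - 9*e1 e2 e3
second term: -36/5*e3 + 36/5*e1 e3 + 9*e2 e3 - 9*e1 e2 e3
Answer: 18


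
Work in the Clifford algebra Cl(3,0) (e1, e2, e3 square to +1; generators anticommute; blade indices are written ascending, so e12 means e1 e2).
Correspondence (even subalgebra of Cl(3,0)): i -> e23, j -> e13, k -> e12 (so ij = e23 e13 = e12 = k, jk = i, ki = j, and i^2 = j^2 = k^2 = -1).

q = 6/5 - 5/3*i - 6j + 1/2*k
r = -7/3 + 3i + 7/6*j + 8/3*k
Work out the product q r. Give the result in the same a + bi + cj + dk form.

In blades: q = 6/5 + 1/2*e12 - 6*e13 - 5/3*e23, r = -7/3 + 8/3*e12 + 7/6*e13 + 3*e23.
Distribute q over r term by term (generator squares from the signature, products reordered to ascending indices): (6/5)*r = -14/5 + 16/5*e12 + 7/5*e13 + 18/5*e23; (1/2*e12)*r = -4/3 - 7/6*e12 + 3/2*e13 - 7/12*e23; (-6*e13)*r = 7 + 18*e12 + 14*e13 - 16*e23; (-5/3*e23)*r = 5 - 35/18*e12 + 40/9*e13 + 35/9*e23.
Sum: 118/15 + 814/45*e12 + 1921/90*e13 - 1637/180*e23; translating back through the correspondence:
Answer: 118/15 - 1637/180*i + 1921/90*j + 814/45*k


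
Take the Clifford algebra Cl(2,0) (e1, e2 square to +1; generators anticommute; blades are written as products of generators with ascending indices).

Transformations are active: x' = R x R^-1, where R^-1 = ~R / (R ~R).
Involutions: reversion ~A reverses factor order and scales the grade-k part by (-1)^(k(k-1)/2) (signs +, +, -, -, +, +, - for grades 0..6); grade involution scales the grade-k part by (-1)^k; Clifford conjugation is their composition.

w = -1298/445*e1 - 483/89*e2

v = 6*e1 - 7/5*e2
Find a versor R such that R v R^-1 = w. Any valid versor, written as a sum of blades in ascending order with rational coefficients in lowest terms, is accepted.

Since q(v) = q(w) = 949/25, the sum R = v + w = 1372/445*e1 - 3038/445*e2 does the job whenever invertible.
Answer: 1372/445*e1 - 3038/445*e2


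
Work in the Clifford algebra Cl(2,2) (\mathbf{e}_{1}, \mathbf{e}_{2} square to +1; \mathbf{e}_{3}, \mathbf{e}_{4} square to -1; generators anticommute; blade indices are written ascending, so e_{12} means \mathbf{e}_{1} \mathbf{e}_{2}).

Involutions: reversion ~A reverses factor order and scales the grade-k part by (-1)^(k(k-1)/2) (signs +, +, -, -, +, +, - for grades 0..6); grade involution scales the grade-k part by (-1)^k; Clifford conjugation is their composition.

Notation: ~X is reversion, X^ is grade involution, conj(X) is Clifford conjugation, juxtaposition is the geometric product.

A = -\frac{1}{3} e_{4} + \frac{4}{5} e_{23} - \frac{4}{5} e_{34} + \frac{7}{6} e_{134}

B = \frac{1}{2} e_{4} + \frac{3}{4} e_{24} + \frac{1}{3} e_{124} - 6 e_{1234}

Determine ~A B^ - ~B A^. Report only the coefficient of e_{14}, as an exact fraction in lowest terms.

first term: -\frac{1}{6} - \frac{29}{4} e_{2} + \frac{2}{5} e_{3} + \frac{211}{45} e_{12} - \frac{7}{12} e_{13} + \frac{24}{5} e_{14} - \frac{89}{90} e_{23} + \frac{3}{5} e_{34} + \frac{377}{120} e_{123} - \frac{4}{15} e_{134} + \frac{2}{5} e_{234}
second term: -\frac{1}{6} + \frac{29}{4} e_{2} - \frac{2}{5} e_{3} - \frac{211}{45} e_{12} + \frac{7}{12} e_{13} - \frac{24}{5} e_{14} + \frac{89}{90} e_{23} - \frac{3}{5} e_{34} + \frac{377}{120} e_{123} - \frac{4}{15} e_{134} + \frac{2}{5} e_{234}
Answer: \frac{48}{5}


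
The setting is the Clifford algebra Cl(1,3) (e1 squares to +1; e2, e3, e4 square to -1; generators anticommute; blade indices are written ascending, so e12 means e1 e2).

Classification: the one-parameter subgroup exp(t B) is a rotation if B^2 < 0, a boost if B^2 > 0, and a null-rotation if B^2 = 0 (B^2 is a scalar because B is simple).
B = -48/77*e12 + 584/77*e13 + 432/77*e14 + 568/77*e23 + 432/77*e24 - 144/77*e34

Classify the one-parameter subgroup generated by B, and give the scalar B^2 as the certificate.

B^2 term by term: the squares give (-48/77)^2*(e12)^2 + (584/77)^2*(e13)^2 + (432/77)^2*(e14)^2 + (568/77)^2*(e23)^2 + (432/77)^2*(e24)^2 + (-144/77)^2*(e34)^2 = 2304/5929*(+1) + 341056/5929*(+1) + 186624/5929*(+1) + 322624/5929*(-1) + 186624/5929*(-1) + 20736/5929*(-1) = 0 (each basis 2-blade squares to minus the product of its generators' squares); cross terms between blades sharing an index anticommute and cancel; the commuting (index-disjoint) pairs give grade-4 terms 2*c*c'*(blade product), which cancel blade by blade — e1234: 13824/5929 - 504576/5929 + 490752/5929 = 0 — confirming B is simple. So B^2 = 0.
Answer: null-rotation, certificate B^2 = 0. Why this suffices: the scalar 0 survives any versor conjugation, so its sign alone determines the class however B is presented.


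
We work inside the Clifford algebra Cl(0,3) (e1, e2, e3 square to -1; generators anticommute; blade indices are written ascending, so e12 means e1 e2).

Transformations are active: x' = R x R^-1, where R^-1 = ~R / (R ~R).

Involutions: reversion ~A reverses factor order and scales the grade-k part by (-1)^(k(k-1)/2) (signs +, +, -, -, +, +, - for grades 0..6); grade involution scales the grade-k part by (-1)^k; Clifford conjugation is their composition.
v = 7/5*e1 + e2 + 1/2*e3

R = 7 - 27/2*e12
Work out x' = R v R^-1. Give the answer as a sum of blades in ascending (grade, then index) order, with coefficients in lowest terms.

~R = 7 + 27/2*e12, and R ~R = 925/4, so R^-1 = ~R / (925/4).
R v = 233/10*e1 - 119/10*e2 + 7/2*e3 - 27/4*e123
Answer: 49/4625*e1 - 7957/4625*e2 + 1/2*e3


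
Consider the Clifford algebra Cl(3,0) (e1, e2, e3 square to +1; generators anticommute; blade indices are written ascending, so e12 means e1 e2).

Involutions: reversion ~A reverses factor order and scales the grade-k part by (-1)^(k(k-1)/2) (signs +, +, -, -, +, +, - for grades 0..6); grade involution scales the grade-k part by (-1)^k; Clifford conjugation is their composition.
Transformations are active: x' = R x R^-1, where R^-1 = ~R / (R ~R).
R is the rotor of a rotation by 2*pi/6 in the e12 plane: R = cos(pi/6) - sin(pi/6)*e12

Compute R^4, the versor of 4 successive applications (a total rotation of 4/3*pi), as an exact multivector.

Rotor phase runs at HALF the rotation angle; powers of one rotor simply add phase, so after 4 steps in e12 the phase is 4*pi/6 = 2*pi/3 and R^4 = cos(2*pi/3) - sin(2*pi/3)*e12.
cos(2*pi/3) = -1/2 and sin(2*pi/3) = sqrt(3)/2, so R^4 = -1/2 - sqrt(3)/2*e12. The net rotation is 4/3*pi; the rotor keeps the half-angle phase exactly.
Answer: -1/2 - sqrt(3)/2*e12


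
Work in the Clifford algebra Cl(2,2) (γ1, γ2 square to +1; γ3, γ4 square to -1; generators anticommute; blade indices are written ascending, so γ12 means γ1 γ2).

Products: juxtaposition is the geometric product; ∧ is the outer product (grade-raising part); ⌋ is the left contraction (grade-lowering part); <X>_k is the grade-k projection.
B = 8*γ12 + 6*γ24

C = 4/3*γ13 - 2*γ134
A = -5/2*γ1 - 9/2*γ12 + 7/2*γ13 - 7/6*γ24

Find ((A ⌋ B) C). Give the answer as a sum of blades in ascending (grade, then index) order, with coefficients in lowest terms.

step 1: 29 - 20*γ2
step 2: 116/3*γ13 + 80/3*γ123 - 58*γ134 - 40*γ1234
Answer: 116/3*γ13 + 80/3*γ123 - 58*γ134 - 40*γ1234


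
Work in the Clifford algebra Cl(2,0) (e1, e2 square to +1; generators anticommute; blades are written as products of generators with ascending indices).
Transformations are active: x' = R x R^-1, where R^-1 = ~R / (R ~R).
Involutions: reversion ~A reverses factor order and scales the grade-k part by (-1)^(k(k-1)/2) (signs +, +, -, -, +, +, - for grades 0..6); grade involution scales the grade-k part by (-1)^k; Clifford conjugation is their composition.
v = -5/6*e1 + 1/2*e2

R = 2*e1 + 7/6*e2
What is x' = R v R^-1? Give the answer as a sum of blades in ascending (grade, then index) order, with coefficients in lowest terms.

~R = 2*e1 + 7/6*e2, and R ~R = 193/36, so R^-1 = ~R / (193/36).
R v = -13/12 + 71/36*e1 e2
Answer: 29/1158*e1 - 375/386*e2


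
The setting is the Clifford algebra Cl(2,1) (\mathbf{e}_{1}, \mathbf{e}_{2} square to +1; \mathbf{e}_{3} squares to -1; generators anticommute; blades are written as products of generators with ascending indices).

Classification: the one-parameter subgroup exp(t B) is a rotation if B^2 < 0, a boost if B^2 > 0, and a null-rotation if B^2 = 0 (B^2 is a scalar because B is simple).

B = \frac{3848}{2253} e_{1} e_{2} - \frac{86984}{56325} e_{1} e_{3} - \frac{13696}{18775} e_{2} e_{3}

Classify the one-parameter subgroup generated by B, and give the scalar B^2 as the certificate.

B^2 term by term: the squares give (\frac{3848}{2253})^2*(e_{1} e_{2})^2 + (-\frac{86984}{56325})^2*(e_{1} e_{3})^2 + (-\frac{13696}{18775})^2*(e_{2} e_{3})^2 = \frac{14807104}{5076009}*(-1) + \frac{7566216256}{3172505625}*(+1) + \frac{187580416}{352500625}*(+1) = 0 (each basis 2-blade squares to minus the product of its generators' squares); cross terms between blades sharing an index anticommute and cancel. So B^2 = 0.
Answer: null-rotation, certificate B^2 = 0. Certificate logic: 0 is a conjugation-invariant scalar, so its sign fixes rotation versus boost versus null-rotation outright.


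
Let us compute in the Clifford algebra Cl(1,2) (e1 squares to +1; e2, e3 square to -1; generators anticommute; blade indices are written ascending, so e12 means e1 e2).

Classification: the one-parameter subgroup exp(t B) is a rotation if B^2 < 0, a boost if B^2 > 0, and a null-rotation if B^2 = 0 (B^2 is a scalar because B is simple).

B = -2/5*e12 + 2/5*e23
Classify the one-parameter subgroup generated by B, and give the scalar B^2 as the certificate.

B^2 term by term: the squares give (-2/5)^2*(e12)^2 + (2/5)^2*(e23)^2 = 4/25*(+1) + 4/25*(-1) = 0 (each basis 2-blade squares to minus the product of its generators' squares); cross terms between blades sharing an index anticommute and cancel. So B^2 = 0.
Answer: null-rotation, certificate B^2 = 0. Why this suffices: the scalar 0 survives any versor conjugation, so its sign alone determines the class however B is presented.
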